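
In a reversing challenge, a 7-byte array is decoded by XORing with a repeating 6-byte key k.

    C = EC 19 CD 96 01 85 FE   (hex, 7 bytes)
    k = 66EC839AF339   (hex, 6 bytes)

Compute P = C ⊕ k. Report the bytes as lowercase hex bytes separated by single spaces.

The 6-byte key repeats, so the effective keystream is 66 ec 83 9a f3 39 66.
byte 0: ec xor 66 = 8a
byte 1: 19 xor ec = f5
byte 2: cd xor 83 = 4e
byte 3: 96 xor 9a = 0c
byte 4: 01 xor f3 = f2
byte 5: 85 xor 39 = bc
byte 6: fe xor 66 = 98

8a f5 4e 0c f2 bc 98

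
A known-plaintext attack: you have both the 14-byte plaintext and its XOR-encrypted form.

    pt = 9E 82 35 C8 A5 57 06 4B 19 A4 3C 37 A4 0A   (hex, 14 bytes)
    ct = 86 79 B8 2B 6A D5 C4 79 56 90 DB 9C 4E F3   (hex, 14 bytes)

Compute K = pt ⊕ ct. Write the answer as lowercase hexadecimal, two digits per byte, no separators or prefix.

Since ct = pt ⊕ K, XORing both sides with pt gives K = pt ⊕ ct.
10011110 ⊕ 10000110 = 00011000
10000010 ⊕ 01111001 = 11111011
00110101 ⊕ 10111000 = 10001101
11001000 ⊕ 00101011 = 11100011
10100101 ⊕ 01101010 = 11001111
01010111 ⊕ 11010101 = 10000010
00000110 ⊕ 11000100 = 11000010
01001011 ⊕ 01111001 = 00110010
00011001 ⊕ 01010110 = 01001111
10100100 ⊕ 10010000 = 00110100
00111100 ⊕ 11011011 = 11100111
00110111 ⊕ 10011100 = 10101011
10100100 ⊕ 01001110 = 11101010
00001010 ⊕ 11110011 = 11111001

18fb8de3cf82c2324f34e7abeaf9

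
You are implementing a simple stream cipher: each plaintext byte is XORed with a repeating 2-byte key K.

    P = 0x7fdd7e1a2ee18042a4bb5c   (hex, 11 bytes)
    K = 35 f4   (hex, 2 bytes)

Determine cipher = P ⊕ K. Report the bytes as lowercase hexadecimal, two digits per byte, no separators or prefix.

4a294bee1b15b5b6914f69

The 2-byte key repeats, so the effective keystream is 35 f4 35 f4 35 f4 35 f4 35 f4 35.
byte 0: 7f xor 35 = 4a
byte 1: dd xor f4 = 29
byte 2: 7e xor 35 = 4b
byte 3: 1a xor f4 = ee
byte 4: 2e xor 35 = 1b
byte 5: e1 xor f4 = 15
byte 6: 80 xor 35 = b5
byte 7: 42 xor f4 = b6
byte 8: a4 xor 35 = 91
byte 9: bb xor f4 = 4f
byte 10: 5c xor 35 = 69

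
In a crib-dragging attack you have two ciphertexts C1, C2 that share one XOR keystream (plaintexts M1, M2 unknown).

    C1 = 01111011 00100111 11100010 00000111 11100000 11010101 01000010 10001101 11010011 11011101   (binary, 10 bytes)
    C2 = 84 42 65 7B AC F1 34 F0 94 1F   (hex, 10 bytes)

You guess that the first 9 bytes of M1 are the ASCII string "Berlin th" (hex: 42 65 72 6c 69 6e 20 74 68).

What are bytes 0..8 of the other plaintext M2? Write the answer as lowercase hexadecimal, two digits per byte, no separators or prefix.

First, C1 ⊕ C2 = (M1 ⊕ K) ⊕ (M2 ⊕ K) = M1 ⊕ M2, so the key drops out. Then M2 = (M1 ⊕ M2) ⊕ M1 over the first 9 bytes.
byte 0: (7b ^ 84) ^ 42 = ff ^ 42 = bd
byte 1: (27 ^ 42) ^ 65 = 65 ^ 65 = 00
byte 2: (e2 ^ 65) ^ 72 = 87 ^ 72 = f5
byte 3: (07 ^ 7b) ^ 6c = 7c ^ 6c = 10
byte 4: (e0 ^ ac) ^ 69 = 4c ^ 69 = 25
byte 5: (d5 ^ f1) ^ 6e = 24 ^ 6e = 4a
byte 6: (42 ^ 34) ^ 20 = 76 ^ 20 = 56
byte 7: (8d ^ f0) ^ 74 = 7d ^ 74 = 09
byte 8: (d3 ^ 94) ^ 68 = 47 ^ 68 = 2f

bd00f510254a56092f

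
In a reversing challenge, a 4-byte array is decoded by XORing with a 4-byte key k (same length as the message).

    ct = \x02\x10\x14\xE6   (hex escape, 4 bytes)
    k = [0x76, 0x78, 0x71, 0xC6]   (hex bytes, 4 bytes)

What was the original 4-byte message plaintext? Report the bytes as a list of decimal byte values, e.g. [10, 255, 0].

[116, 104, 101, 32]

byte 0: 00000010 ⊕ 01110110 = 01110100
byte 1: 00010000 ⊕ 01111000 = 01101000
byte 2: 00010100 ⊕ 01110001 = 01100101
byte 3: 11100110 ⊕ 11000110 = 00100000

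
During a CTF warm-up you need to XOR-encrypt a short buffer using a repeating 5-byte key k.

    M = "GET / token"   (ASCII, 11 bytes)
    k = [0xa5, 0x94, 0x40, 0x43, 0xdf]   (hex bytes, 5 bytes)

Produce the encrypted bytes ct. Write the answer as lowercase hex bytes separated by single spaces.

e2 d1 14 63 f0 85 e0 2f 28 ba cb

The 5-byte key repeats, so the effective keystream is a5 94 40 43 df a5 94 40 43 df a5.
byte 0: 47 xor a5 = e2
byte 1: 45 xor 94 = d1
byte 2: 54 xor 40 = 14
byte 3: 20 xor 43 = 63
byte 4: 2f xor df = f0
byte 5: 20 xor a5 = 85
byte 6: 74 xor 94 = e0
byte 7: 6f xor 40 = 2f
byte 8: 6b xor 43 = 28
byte 9: 65 xor df = ba
byte 10: 6e xor a5 = cb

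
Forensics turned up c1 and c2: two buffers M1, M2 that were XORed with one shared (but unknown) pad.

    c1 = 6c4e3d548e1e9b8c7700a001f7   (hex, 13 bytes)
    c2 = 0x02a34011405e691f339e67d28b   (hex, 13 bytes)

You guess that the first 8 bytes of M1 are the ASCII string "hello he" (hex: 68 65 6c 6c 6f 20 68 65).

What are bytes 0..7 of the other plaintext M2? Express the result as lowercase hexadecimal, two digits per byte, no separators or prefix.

06881129a1609af6

First, c1 ⊕ c2 = (M1 ⊕ K) ⊕ (M2 ⊕ K) = M1 ⊕ M2, so the key drops out. Then M2 = (M1 ⊕ M2) ⊕ M1 over the first 8 bytes.
byte 0: (6c XOR 02) XOR 68 = 6e XOR 68 = 06
byte 1: (4e XOR a3) XOR 65 = ed XOR 65 = 88
byte 2: (3d XOR 40) XOR 6c = 7d XOR 6c = 11
byte 3: (54 XOR 11) XOR 6c = 45 XOR 6c = 29
byte 4: (8e XOR 40) XOR 6f = ce XOR 6f = a1
byte 5: (1e XOR 5e) XOR 20 = 40 XOR 20 = 60
byte 6: (9b XOR 69) XOR 68 = f2 XOR 68 = 9a
byte 7: (8c XOR 1f) XOR 65 = 93 XOR 65 = f6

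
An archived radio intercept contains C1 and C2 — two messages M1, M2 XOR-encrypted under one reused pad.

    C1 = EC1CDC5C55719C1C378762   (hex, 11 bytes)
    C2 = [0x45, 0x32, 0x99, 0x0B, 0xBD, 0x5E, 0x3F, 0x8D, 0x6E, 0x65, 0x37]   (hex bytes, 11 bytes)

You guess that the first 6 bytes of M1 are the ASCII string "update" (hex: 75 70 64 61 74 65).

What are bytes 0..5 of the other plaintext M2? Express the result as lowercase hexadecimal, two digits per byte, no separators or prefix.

dc5e21369c4a

First, C1 ⊕ C2 = (M1 ⊕ K) ⊕ (M2 ⊕ K) = M1 ⊕ M2, so the key drops out. Then M2 = (M1 ⊕ M2) ⊕ M1 over the first 6 bytes.
byte 0: (ec ^ 45) ^ 75 = a9 ^ 75 = dc
byte 1: (1c ^ 32) ^ 70 = 2e ^ 70 = 5e
byte 2: (dc ^ 99) ^ 64 = 45 ^ 64 = 21
byte 3: (5c ^ 0b) ^ 61 = 57 ^ 61 = 36
byte 4: (55 ^ bd) ^ 74 = e8 ^ 74 = 9c
byte 5: (71 ^ 5e) ^ 65 = 2f ^ 65 = 4a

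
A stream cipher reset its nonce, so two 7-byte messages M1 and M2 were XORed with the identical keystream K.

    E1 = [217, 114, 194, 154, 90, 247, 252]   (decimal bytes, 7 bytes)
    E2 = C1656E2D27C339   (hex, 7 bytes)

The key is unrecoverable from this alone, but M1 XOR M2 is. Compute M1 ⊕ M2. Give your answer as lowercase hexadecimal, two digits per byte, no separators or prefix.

E1 ⊕ E2 = (M1 ⊕ K) ⊕ (M2 ⊕ K) = M1 ⊕ M2 — the shared key cancels under XOR.
d9 xor c1 = 18
72 xor 65 = 17
c2 xor 6e = ac
9a xor 2d = b7
5a xor 27 = 7d
f7 xor c3 = 34
fc xor 39 = c5

1817acb77d34c5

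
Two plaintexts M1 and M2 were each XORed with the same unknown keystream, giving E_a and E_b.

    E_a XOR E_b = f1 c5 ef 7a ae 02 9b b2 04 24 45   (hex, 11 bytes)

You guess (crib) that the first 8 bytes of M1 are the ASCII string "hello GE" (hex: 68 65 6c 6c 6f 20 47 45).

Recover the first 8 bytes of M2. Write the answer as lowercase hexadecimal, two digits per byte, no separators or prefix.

Since E_a ⊕ E_b = M1 ⊕ M2, XORing with the guessed M1 bytes yields the corresponding M2 bytes: M2 = (E_a ⊕ E_b) ⊕ M1.
f1 xor 68 = 99
c5 xor 65 = a0
ef xor 6c = 83
7a xor 6c = 16
ae xor 6f = c1
02 xor 20 = 22
9b xor 47 = dc
b2 xor 45 = f7

99a08316c122dcf7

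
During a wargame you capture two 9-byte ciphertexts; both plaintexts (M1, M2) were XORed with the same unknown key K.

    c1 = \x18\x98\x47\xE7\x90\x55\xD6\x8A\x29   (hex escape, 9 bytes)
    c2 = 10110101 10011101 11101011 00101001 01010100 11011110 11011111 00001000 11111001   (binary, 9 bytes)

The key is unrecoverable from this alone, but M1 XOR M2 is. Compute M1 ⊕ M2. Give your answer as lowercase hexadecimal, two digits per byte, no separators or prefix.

c1 ⊕ c2 = (M1 ⊕ K) ⊕ (M2 ⊕ K) = M1 ⊕ M2 — the shared key cancels under XOR.
18 ^ b5 = ad
98 ^ 9d = 05
47 ^ eb = ac
e7 ^ 29 = ce
90 ^ 54 = c4
55 ^ de = 8b
d6 ^ df = 09
8a ^ 08 = 82
29 ^ f9 = d0

ad05accec48b0982d0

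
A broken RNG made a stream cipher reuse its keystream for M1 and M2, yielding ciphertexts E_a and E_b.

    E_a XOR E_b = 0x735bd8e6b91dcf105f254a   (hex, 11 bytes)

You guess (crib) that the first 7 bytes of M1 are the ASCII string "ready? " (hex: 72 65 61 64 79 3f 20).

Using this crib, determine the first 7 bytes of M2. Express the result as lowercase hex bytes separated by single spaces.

01 3e b9 82 c0 22 ef

Since E_a ⊕ E_b = M1 ⊕ M2, XORing with the guessed M1 bytes yields the corresponding M2 bytes: M2 = (E_a ⊕ E_b) ⊕ M1.
115 ^ 114 =   1
 91 ^ 101 =  62
216 ^  97 = 185
230 ^ 100 = 130
185 ^ 121 = 192
 29 ^  63 =  34
207 ^  32 = 239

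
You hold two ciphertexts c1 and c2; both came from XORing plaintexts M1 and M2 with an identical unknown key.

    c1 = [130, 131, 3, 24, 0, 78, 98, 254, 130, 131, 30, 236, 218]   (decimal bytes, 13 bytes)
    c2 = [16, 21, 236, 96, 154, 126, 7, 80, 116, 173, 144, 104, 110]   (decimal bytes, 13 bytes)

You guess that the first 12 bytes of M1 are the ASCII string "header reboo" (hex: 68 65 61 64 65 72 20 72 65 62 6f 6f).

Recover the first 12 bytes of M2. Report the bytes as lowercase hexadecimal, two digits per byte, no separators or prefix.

faf38e1cff4245dc934ce1eb

First, c1 ⊕ c2 = (M1 ⊕ K) ⊕ (M2 ⊕ K) = M1 ⊕ M2, so the key drops out. Then M2 = (M1 ⊕ M2) ⊕ M1 over the first 12 bytes.
byte 0: (82 ^ 10) ^ 68 = 92 ^ 68 = fa
byte 1: (83 ^ 15) ^ 65 = 96 ^ 65 = f3
byte 2: (03 ^ ec) ^ 61 = ef ^ 61 = 8e
byte 3: (18 ^ 60) ^ 64 = 78 ^ 64 = 1c
byte 4: (00 ^ 9a) ^ 65 = 9a ^ 65 = ff
byte 5: (4e ^ 7e) ^ 72 = 30 ^ 72 = 42
byte 6: (62 ^ 07) ^ 20 = 65 ^ 20 = 45
byte 7: (fe ^ 50) ^ 72 = ae ^ 72 = dc
byte 8: (82 ^ 74) ^ 65 = f6 ^ 65 = 93
byte 9: (83 ^ ad) ^ 62 = 2e ^ 62 = 4c
byte 10: (1e ^ 90) ^ 6f = 8e ^ 6f = e1
byte 11: (ec ^ 68) ^ 6f = 84 ^ 6f = eb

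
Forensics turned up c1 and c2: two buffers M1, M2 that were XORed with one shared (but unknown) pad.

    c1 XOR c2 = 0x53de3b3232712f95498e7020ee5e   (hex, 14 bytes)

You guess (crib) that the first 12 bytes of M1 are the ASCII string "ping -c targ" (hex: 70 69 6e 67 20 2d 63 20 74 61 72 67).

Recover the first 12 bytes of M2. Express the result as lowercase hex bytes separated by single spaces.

Since c1 ⊕ c2 = M1 ⊕ M2, XORing with the guessed M1 bytes yields the corresponding M2 bytes: M2 = (c1 ⊕ c2) ⊕ M1.
byte 0:  83 ^ 112 =  35
byte 1: 222 ^ 105 = 183
byte 2:  59 ^ 110 =  85
byte 3:  50 ^ 103 =  85
byte 4:  50 ^  32 =  18
byte 5: 113 ^  45 =  92
byte 6:  47 ^  99 =  76
byte 7: 149 ^  32 = 181
byte 8:  73 ^ 116 =  61
byte 9: 142 ^  97 = 239
byte 10: 112 ^ 114 =   2
byte 11:  32 ^ 103 =  71

23 b7 55 55 12 5c 4c b5 3d ef 02 47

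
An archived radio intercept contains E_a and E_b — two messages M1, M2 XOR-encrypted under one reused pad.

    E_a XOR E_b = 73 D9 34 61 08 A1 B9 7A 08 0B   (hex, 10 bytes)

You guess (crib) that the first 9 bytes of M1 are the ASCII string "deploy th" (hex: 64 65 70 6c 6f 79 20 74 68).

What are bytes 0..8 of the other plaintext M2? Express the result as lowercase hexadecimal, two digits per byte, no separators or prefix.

17bc440d67d8990e60

Since E_a ⊕ E_b = M1 ⊕ M2, XORing with the guessed M1 bytes yields the corresponding M2 bytes: M2 = (E_a ⊕ E_b) ⊕ M1.
73 XOR 64 = 17
d9 XOR 65 = bc
34 XOR 70 = 44
61 XOR 6c = 0d
08 XOR 6f = 67
a1 XOR 79 = d8
b9 XOR 20 = 99
7a XOR 74 = 0e
08 XOR 68 = 60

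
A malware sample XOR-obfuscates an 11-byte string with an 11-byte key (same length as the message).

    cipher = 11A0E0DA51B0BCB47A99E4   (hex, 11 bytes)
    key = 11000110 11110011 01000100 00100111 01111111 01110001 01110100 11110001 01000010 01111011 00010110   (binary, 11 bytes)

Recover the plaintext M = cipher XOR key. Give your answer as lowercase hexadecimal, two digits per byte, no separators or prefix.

11 ^ c6 = d7
a0 ^ f3 = 53
e0 ^ 44 = a4
da ^ 27 = fd
51 ^ 7f = 2e
b0 ^ 71 = c1
bc ^ 74 = c8
b4 ^ f1 = 45
7a ^ 42 = 38
99 ^ 7b = e2
e4 ^ 16 = f2

d753a4fd2ec1c84538e2f2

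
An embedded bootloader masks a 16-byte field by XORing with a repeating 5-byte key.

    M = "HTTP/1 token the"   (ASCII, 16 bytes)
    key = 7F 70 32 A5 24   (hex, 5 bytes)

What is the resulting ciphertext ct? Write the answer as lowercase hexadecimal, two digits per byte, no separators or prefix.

The 5-byte key repeats, so the effective keystream is 7f 70 32 a5 24 7f 70 32 a5 24 7f 70 32 a5 24 7f.
byte 0: 48 ⊕ 7f = 37
byte 1: 54 ⊕ 70 = 24
byte 2: 54 ⊕ 32 = 66
byte 3: 50 ⊕ a5 = f5
byte 4: 2f ⊕ 24 = 0b
byte 5: 31 ⊕ 7f = 4e
byte 6: 20 ⊕ 70 = 50
byte 7: 74 ⊕ 32 = 46
byte 8: 6f ⊕ a5 = ca
byte 9: 6b ⊕ 24 = 4f
byte 10: 65 ⊕ 7f = 1a
byte 11: 6e ⊕ 70 = 1e
byte 12: 20 ⊕ 32 = 12
byte 13: 74 ⊕ a5 = d1
byte 14: 68 ⊕ 24 = 4c
byte 15: 65 ⊕ 7f = 1a

372466f50b4e5046ca4f1a1e12d14c1a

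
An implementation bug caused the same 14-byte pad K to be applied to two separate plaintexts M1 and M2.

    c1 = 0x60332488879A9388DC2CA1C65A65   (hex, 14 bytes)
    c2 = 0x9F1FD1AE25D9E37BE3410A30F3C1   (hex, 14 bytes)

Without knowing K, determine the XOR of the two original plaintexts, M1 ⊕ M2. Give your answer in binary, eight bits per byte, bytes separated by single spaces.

11111111 00101100 11110101 00100110 10100010 01000011 01110000 11110011 00111111 01101101 10101011 11110110 10101001 10100100

c1 ⊕ c2 = (M1 ⊕ K) ⊕ (M2 ⊕ K) = M1 ⊕ M2 — the shared key cancels under XOR.
60 xor 9f = ff
33 xor 1f = 2c
24 xor d1 = f5
88 xor ae = 26
87 xor 25 = a2
9a xor d9 = 43
93 xor e3 = 70
88 xor 7b = f3
dc xor e3 = 3f
2c xor 41 = 6d
a1 xor 0a = ab
c6 xor 30 = f6
5a xor f3 = a9
65 xor c1 = a4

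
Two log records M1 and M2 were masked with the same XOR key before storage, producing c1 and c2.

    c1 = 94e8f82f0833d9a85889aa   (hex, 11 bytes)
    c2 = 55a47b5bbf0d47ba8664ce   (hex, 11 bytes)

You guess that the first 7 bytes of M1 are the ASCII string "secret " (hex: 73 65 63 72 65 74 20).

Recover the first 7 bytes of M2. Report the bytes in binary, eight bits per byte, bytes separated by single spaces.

First, c1 ⊕ c2 = (M1 ⊕ K) ⊕ (M2 ⊕ K) = M1 ⊕ M2, so the key drops out. Then M2 = (M1 ⊕ M2) ⊕ M1 over the first 7 bytes.
byte 0: (94 ^ 55) ^ 73 = c1 ^ 73 = b2
byte 1: (e8 ^ a4) ^ 65 = 4c ^ 65 = 29
byte 2: (f8 ^ 7b) ^ 63 = 83 ^ 63 = e0
byte 3: (2f ^ 5b) ^ 72 = 74 ^ 72 = 06
byte 4: (08 ^ bf) ^ 65 = b7 ^ 65 = d2
byte 5: (33 ^ 0d) ^ 74 = 3e ^ 74 = 4a
byte 6: (d9 ^ 47) ^ 20 = 9e ^ 20 = be

10110010 00101001 11100000 00000110 11010010 01001010 10111110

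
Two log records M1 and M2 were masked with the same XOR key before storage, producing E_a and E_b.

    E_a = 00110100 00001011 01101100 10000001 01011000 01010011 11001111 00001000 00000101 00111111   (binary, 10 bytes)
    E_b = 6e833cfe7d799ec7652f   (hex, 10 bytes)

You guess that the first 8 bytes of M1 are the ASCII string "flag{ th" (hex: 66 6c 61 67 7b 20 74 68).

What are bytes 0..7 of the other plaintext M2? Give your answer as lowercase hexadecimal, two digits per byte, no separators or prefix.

First, E_a ⊕ E_b = (M1 ⊕ K) ⊕ (M2 ⊕ K) = M1 ⊕ M2, so the key drops out. Then M2 = (M1 ⊕ M2) ⊕ M1 over the first 8 bytes.
byte 0: (34 ⊕ 6e) ⊕ 66 = 5a ⊕ 66 = 3c
byte 1: (0b ⊕ 83) ⊕ 6c = 88 ⊕ 6c = e4
byte 2: (6c ⊕ 3c) ⊕ 61 = 50 ⊕ 61 = 31
byte 3: (81 ⊕ fe) ⊕ 67 = 7f ⊕ 67 = 18
byte 4: (58 ⊕ 7d) ⊕ 7b = 25 ⊕ 7b = 5e
byte 5: (53 ⊕ 79) ⊕ 20 = 2a ⊕ 20 = 0a
byte 6: (cf ⊕ 9e) ⊕ 74 = 51 ⊕ 74 = 25
byte 7: (08 ⊕ c7) ⊕ 68 = cf ⊕ 68 = a7

3ce431185e0a25a7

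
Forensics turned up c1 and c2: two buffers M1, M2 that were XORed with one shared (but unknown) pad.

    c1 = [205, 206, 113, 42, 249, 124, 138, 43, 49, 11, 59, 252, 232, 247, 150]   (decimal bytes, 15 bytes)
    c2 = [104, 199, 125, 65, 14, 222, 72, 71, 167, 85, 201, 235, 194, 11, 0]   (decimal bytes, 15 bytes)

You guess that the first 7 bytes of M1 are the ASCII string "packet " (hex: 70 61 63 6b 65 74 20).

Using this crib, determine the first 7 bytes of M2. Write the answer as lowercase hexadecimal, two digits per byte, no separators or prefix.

First, c1 ⊕ c2 = (M1 ⊕ K) ⊕ (M2 ⊕ K) = M1 ⊕ M2, so the key drops out. Then M2 = (M1 ⊕ M2) ⊕ M1 over the first 7 bytes.
byte 0: (cd xor 68) xor 70 = a5 xor 70 = d5
byte 1: (ce xor c7) xor 61 = 09 xor 61 = 68
byte 2: (71 xor 7d) xor 63 = 0c xor 63 = 6f
byte 3: (2a xor 41) xor 6b = 6b xor 6b = 00
byte 4: (f9 xor 0e) xor 65 = f7 xor 65 = 92
byte 5: (7c xor de) xor 74 = a2 xor 74 = d6
byte 6: (8a xor 48) xor 20 = c2 xor 20 = e2

d5686f0092d6e2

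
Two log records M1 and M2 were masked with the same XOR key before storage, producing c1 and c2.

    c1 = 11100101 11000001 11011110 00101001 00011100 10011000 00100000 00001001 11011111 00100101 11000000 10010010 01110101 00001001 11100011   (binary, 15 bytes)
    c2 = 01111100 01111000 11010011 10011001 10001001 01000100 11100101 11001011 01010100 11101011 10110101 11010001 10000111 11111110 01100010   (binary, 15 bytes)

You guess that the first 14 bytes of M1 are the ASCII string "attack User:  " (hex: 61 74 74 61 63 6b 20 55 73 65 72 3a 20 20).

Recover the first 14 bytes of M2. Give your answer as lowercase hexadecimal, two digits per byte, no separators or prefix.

First, c1 ⊕ c2 = (M1 ⊕ K) ⊕ (M2 ⊕ K) = M1 ⊕ M2, so the key drops out. Then M2 = (M1 ⊕ M2) ⊕ M1 over the first 14 bytes.
byte 0: (e5 ⊕ 7c) ⊕ 61 = 99 ⊕ 61 = f8
byte 1: (c1 ⊕ 78) ⊕ 74 = b9 ⊕ 74 = cd
byte 2: (de ⊕ d3) ⊕ 74 = 0d ⊕ 74 = 79
byte 3: (29 ⊕ 99) ⊕ 61 = b0 ⊕ 61 = d1
byte 4: (1c ⊕ 89) ⊕ 63 = 95 ⊕ 63 = f6
byte 5: (98 ⊕ 44) ⊕ 6b = dc ⊕ 6b = b7
byte 6: (20 ⊕ e5) ⊕ 20 = c5 ⊕ 20 = e5
byte 7: (09 ⊕ cb) ⊕ 55 = c2 ⊕ 55 = 97
byte 8: (df ⊕ 54) ⊕ 73 = 8b ⊕ 73 = f8
byte 9: (25 ⊕ eb) ⊕ 65 = ce ⊕ 65 = ab
byte 10: (c0 ⊕ b5) ⊕ 72 = 75 ⊕ 72 = 07
byte 11: (92 ⊕ d1) ⊕ 3a = 43 ⊕ 3a = 79
byte 12: (75 ⊕ 87) ⊕ 20 = f2 ⊕ 20 = d2
byte 13: (09 ⊕ fe) ⊕ 20 = f7 ⊕ 20 = d7

f8cd79d1f6b7e597f8ab0779d2d7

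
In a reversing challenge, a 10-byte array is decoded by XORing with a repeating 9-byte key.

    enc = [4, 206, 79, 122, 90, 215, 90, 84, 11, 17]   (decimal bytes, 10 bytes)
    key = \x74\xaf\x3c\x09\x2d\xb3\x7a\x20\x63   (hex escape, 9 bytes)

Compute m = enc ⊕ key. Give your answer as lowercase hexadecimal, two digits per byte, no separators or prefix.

70617373776420746865

The 9-byte key repeats, so the effective keystream is 74 af 3c 09 2d b3 7a 20 63 74.
byte 0: 04 XOR 74 = 70
byte 1: ce XOR af = 61
byte 2: 4f XOR 3c = 73
byte 3: 7a XOR 09 = 73
byte 4: 5a XOR 2d = 77
byte 5: d7 XOR b3 = 64
byte 6: 5a XOR 7a = 20
byte 7: 54 XOR 20 = 74
byte 8: 0b XOR 63 = 68
byte 9: 11 XOR 74 = 65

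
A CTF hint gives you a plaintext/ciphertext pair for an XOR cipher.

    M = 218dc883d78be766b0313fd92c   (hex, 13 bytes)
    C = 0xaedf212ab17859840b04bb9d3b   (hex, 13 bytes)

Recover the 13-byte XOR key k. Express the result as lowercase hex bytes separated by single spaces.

8f 52 e9 a9 66 f3 be e2 bb 35 84 44 17

Since C = M ⊕ k, XORing both sides with M gives k = M ⊕ C.
byte 0: 21 xor ae = 8f
byte 1: 8d xor df = 52
byte 2: c8 xor 21 = e9
byte 3: 83 xor 2a = a9
byte 4: d7 xor b1 = 66
byte 5: 8b xor 78 = f3
byte 6: e7 xor 59 = be
byte 7: 66 xor 84 = e2
byte 8: b0 xor 0b = bb
byte 9: 31 xor 04 = 35
byte 10: 3f xor bb = 84
byte 11: d9 xor 9d = 44
byte 12: 2c xor 3b = 17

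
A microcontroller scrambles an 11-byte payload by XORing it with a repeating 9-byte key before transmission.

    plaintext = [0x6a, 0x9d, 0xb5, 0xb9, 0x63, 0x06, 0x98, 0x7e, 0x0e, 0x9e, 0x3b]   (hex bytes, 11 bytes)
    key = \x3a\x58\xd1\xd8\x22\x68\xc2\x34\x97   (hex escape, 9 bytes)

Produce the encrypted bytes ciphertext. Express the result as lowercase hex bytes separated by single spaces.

The 9-byte key repeats, so the effective keystream is 3a 58 d1 d8 22 68 c2 34 97 3a 58.
byte 0: 6a ^ 3a = 50
byte 1: 9d ^ 58 = c5
byte 2: b5 ^ d1 = 64
byte 3: b9 ^ d8 = 61
byte 4: 63 ^ 22 = 41
byte 5: 06 ^ 68 = 6e
byte 6: 98 ^ c2 = 5a
byte 7: 7e ^ 34 = 4a
byte 8: 0e ^ 97 = 99
byte 9: 9e ^ 3a = a4
byte 10: 3b ^ 58 = 63

50 c5 64 61 41 6e 5a 4a 99 a4 63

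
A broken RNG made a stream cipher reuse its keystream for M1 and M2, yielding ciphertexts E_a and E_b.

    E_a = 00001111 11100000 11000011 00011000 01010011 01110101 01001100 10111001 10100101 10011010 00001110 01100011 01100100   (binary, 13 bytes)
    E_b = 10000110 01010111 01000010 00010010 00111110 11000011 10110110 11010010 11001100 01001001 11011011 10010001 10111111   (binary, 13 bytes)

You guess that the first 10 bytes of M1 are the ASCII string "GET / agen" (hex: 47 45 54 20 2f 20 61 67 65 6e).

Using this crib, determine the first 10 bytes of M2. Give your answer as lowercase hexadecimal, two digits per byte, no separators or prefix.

cef2d52a42969b0c0cbd

First, E_a ⊕ E_b = (M1 ⊕ K) ⊕ (M2 ⊕ K) = M1 ⊕ M2, so the key drops out. Then M2 = (M1 ⊕ M2) ⊕ M1 over the first 10 bytes.
byte 0: (0f XOR 86) XOR 47 = 89 XOR 47 = ce
byte 1: (e0 XOR 57) XOR 45 = b7 XOR 45 = f2
byte 2: (c3 XOR 42) XOR 54 = 81 XOR 54 = d5
byte 3: (18 XOR 12) XOR 20 = 0a XOR 20 = 2a
byte 4: (53 XOR 3e) XOR 2f = 6d XOR 2f = 42
byte 5: (75 XOR c3) XOR 20 = b6 XOR 20 = 96
byte 6: (4c XOR b6) XOR 61 = fa XOR 61 = 9b
byte 7: (b9 XOR d2) XOR 67 = 6b XOR 67 = 0c
byte 8: (a5 XOR cc) XOR 65 = 69 XOR 65 = 0c
byte 9: (9a XOR 49) XOR 6e = d3 XOR 6e = bd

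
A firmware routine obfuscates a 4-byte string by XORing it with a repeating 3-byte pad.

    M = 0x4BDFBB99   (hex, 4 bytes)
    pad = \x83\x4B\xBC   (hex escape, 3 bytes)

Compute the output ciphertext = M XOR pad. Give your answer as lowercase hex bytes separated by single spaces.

c8 94 07 1a

The 3-byte key repeats, so the effective keystream is 83 4b bc 83.
byte 0: 01001011 xor 10000011 = 11001000
byte 1: 11011111 xor 01001011 = 10010100
byte 2: 10111011 xor 10111100 = 00000111
byte 3: 10011001 xor 10000011 = 00011010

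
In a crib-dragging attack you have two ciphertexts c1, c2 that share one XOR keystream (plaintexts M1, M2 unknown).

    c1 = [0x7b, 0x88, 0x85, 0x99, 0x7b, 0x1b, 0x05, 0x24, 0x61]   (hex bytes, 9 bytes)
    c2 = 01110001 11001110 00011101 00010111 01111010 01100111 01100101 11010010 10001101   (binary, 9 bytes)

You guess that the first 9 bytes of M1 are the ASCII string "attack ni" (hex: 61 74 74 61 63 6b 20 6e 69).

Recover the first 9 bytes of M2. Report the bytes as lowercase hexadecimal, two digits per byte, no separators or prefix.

First, c1 ⊕ c2 = (M1 ⊕ K) ⊕ (M2 ⊕ K) = M1 ⊕ M2, so the key drops out. Then M2 = (M1 ⊕ M2) ⊕ M1 over the first 9 bytes.
byte 0: (7b ^ 71) ^ 61 = 0a ^ 61 = 6b
byte 1: (88 ^ ce) ^ 74 = 46 ^ 74 = 32
byte 2: (85 ^ 1d) ^ 74 = 98 ^ 74 = ec
byte 3: (99 ^ 17) ^ 61 = 8e ^ 61 = ef
byte 4: (7b ^ 7a) ^ 63 = 01 ^ 63 = 62
byte 5: (1b ^ 67) ^ 6b = 7c ^ 6b = 17
byte 6: (05 ^ 65) ^ 20 = 60 ^ 20 = 40
byte 7: (24 ^ d2) ^ 6e = f6 ^ 6e = 98
byte 8: (61 ^ 8d) ^ 69 = ec ^ 69 = 85

6b32ecef6217409885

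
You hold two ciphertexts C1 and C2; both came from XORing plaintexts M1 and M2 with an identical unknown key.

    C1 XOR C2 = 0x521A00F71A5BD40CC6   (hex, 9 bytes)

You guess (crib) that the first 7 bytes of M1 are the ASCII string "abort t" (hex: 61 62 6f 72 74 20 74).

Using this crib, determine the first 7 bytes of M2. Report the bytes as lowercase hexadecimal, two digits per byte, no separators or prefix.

Since C1 ⊕ C2 = M1 ⊕ M2, XORing with the guessed M1 bytes yields the corresponding M2 bytes: M2 = (C1 ⊕ C2) ⊕ M1.
52 XOR 61 = 33
1a XOR 62 = 78
00 XOR 6f = 6f
f7 XOR 72 = 85
1a XOR 74 = 6e
5b XOR 20 = 7b
d4 XOR 74 = a0

33786f856e7ba0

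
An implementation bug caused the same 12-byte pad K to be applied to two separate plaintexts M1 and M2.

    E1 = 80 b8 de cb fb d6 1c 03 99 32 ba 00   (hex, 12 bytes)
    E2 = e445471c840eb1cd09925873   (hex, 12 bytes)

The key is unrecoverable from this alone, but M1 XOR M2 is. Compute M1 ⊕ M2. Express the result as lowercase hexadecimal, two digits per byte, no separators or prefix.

64fd99d77fd8adce90a0e273

E1 ⊕ E2 = (M1 ⊕ K) ⊕ (M2 ⊕ K) = M1 ⊕ M2 — the shared key cancels under XOR.
10000000 ⊕ 11100100 = 01100100
10111000 ⊕ 01000101 = 11111101
11011110 ⊕ 01000111 = 10011001
11001011 ⊕ 00011100 = 11010111
11111011 ⊕ 10000100 = 01111111
11010110 ⊕ 00001110 = 11011000
00011100 ⊕ 10110001 = 10101101
00000011 ⊕ 11001101 = 11001110
10011001 ⊕ 00001001 = 10010000
00110010 ⊕ 10010010 = 10100000
10111010 ⊕ 01011000 = 11100010
00000000 ⊕ 01110011 = 01110011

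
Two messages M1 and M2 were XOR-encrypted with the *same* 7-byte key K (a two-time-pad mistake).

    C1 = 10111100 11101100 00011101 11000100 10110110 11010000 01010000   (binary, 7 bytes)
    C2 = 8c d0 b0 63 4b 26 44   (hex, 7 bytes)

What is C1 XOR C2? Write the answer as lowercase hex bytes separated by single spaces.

C1 ⊕ C2 = (M1 ⊕ K) ⊕ (M2 ⊕ K) = M1 ⊕ M2 — the shared key cancels under XOR.
byte 0: 188 ^ 140 =  48
byte 1: 236 ^ 208 =  60
byte 2:  29 ^ 176 = 173
byte 3: 196 ^  99 = 167
byte 4: 182 ^  75 = 253
byte 5: 208 ^  38 = 246
byte 6:  80 ^  68 =  20

30 3c ad a7 fd f6 14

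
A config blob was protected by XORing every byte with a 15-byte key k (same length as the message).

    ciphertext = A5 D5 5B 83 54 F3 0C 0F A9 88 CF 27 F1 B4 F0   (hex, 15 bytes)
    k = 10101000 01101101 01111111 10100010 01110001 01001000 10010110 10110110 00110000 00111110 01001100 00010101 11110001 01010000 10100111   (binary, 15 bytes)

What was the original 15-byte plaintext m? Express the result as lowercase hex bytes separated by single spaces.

0d b8 24 21 25 bb 9a b9 99 b6 83 32 00 e4 57

byte 0: a5 XOR a8 = 0d
byte 1: d5 XOR 6d = b8
byte 2: 5b XOR 7f = 24
byte 3: 83 XOR a2 = 21
byte 4: 54 XOR 71 = 25
byte 5: f3 XOR 48 = bb
byte 6: 0c XOR 96 = 9a
byte 7: 0f XOR b6 = b9
byte 8: a9 XOR 30 = 99
byte 9: 88 XOR 3e = b6
byte 10: cf XOR 4c = 83
byte 11: 27 XOR 15 = 32
byte 12: f1 XOR f1 = 00
byte 13: b4 XOR 50 = e4
byte 14: f0 XOR a7 = 57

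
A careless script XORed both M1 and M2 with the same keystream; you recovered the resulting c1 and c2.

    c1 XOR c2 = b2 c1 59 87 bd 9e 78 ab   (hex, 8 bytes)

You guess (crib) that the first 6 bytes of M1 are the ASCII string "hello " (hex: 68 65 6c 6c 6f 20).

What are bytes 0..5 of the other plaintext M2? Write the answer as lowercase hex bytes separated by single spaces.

Since c1 ⊕ c2 = M1 ⊕ M2, XORing with the guessed M1 bytes yields the corresponding M2 bytes: M2 = (c1 ⊕ c2) ⊕ M1.
b2 XOR 68 = da
c1 XOR 65 = a4
59 XOR 6c = 35
87 XOR 6c = eb
bd XOR 6f = d2
9e XOR 20 = be

da a4 35 eb d2 be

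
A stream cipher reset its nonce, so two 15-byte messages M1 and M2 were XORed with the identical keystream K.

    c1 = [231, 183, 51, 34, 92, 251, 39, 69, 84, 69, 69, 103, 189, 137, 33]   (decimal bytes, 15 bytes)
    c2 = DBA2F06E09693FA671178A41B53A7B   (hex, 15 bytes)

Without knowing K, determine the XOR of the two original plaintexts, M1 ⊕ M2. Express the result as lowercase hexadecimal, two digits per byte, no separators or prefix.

3c15c34c559218e32552cf2608b35a

c1 ⊕ c2 = (M1 ⊕ K) ⊕ (M2 ⊕ K) = M1 ⊕ M2 — the shared key cancels under XOR.
byte 0: e7 xor db = 3c
byte 1: b7 xor a2 = 15
byte 2: 33 xor f0 = c3
byte 3: 22 xor 6e = 4c
byte 4: 5c xor 09 = 55
byte 5: fb xor 69 = 92
byte 6: 27 xor 3f = 18
byte 7: 45 xor a6 = e3
byte 8: 54 xor 71 = 25
byte 9: 45 xor 17 = 52
byte 10: 45 xor 8a = cf
byte 11: 67 xor 41 = 26
byte 12: bd xor b5 = 08
byte 13: 89 xor 3a = b3
byte 14: 21 xor 7b = 5a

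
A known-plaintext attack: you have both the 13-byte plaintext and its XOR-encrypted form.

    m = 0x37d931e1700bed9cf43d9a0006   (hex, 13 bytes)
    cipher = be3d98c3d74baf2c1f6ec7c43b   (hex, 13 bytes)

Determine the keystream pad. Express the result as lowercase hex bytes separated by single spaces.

Since cipher = m ⊕ pad, XORing both sides with m gives pad = m ⊕ cipher.
00110111 xor 10111110 = 10001001
11011001 xor 00111101 = 11100100
00110001 xor 10011000 = 10101001
11100001 xor 11000011 = 00100010
01110000 xor 11010111 = 10100111
00001011 xor 01001011 = 01000000
11101101 xor 10101111 = 01000010
10011100 xor 00101100 = 10110000
11110100 xor 00011111 = 11101011
00111101 xor 01101110 = 01010011
10011010 xor 11000111 = 01011101
00000000 xor 11000100 = 11000100
00000110 xor 00111011 = 00111101

89 e4 a9 22 a7 40 42 b0 eb 53 5d c4 3d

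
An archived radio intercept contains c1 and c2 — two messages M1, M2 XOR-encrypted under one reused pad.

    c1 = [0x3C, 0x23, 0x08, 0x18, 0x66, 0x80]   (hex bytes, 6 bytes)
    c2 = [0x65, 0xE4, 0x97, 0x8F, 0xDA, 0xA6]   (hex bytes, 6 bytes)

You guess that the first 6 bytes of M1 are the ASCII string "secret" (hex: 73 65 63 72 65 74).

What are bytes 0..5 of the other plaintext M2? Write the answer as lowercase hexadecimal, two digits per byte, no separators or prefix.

2aa2fce5d952

First, c1 ⊕ c2 = (M1 ⊕ K) ⊕ (M2 ⊕ K) = M1 ⊕ M2, so the key drops out. Then M2 = (M1 ⊕ M2) ⊕ M1 over the first 6 bytes.
byte 0: (3c xor 65) xor 73 = 59 xor 73 = 2a
byte 1: (23 xor e4) xor 65 = c7 xor 65 = a2
byte 2: (08 xor 97) xor 63 = 9f xor 63 = fc
byte 3: (18 xor 8f) xor 72 = 97 xor 72 = e5
byte 4: (66 xor da) xor 65 = bc xor 65 = d9
byte 5: (80 xor a6) xor 74 = 26 xor 74 = 52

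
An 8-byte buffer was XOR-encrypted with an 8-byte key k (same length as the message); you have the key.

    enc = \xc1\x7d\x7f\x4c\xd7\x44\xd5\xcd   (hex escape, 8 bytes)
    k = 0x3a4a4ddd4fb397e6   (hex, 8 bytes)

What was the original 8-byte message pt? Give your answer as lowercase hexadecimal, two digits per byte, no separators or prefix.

fb37329198f7422b

byte 0: 193 XOR  58 = 251
byte 1: 125 XOR  74 =  55
byte 2: 127 XOR  77 =  50
byte 3:  76 XOR 221 = 145
byte 4: 215 XOR  79 = 152
byte 5:  68 XOR 179 = 247
byte 6: 213 XOR 151 =  66
byte 7: 205 XOR 230 =  43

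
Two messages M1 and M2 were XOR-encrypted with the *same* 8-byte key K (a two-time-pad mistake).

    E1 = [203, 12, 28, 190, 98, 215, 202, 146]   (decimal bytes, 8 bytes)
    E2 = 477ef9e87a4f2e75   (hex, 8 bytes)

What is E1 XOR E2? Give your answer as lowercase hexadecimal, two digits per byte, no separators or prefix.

E1 ⊕ E2 = (M1 ⊕ K) ⊕ (M2 ⊕ K) = M1 ⊕ M2 — the shared key cancels under XOR.
byte 0: cb ⊕ 47 = 8c
byte 1: 0c ⊕ 7e = 72
byte 2: 1c ⊕ f9 = e5
byte 3: be ⊕ e8 = 56
byte 4: 62 ⊕ 7a = 18
byte 5: d7 ⊕ 4f = 98
byte 6: ca ⊕ 2e = e4
byte 7: 92 ⊕ 75 = e7

8c72e5561898e4e7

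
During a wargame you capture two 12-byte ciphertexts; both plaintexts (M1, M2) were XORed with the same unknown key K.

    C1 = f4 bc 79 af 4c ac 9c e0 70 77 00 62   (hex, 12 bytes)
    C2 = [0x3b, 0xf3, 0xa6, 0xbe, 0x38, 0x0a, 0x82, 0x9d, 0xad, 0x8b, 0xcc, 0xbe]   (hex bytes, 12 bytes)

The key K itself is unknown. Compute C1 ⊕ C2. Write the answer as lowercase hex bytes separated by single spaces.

C1 ⊕ C2 = (M1 ⊕ K) ⊕ (M2 ⊕ K) = M1 ⊕ M2 — the shared key cancels under XOR.
byte 0: 244 ⊕  59 = 207
byte 1: 188 ⊕ 243 =  79
byte 2: 121 ⊕ 166 = 223
byte 3: 175 ⊕ 190 =  17
byte 4:  76 ⊕  56 = 116
byte 5: 172 ⊕  10 = 166
byte 6: 156 ⊕ 130 =  30
byte 7: 224 ⊕ 157 = 125
byte 8: 112 ⊕ 173 = 221
byte 9: 119 ⊕ 139 = 252
byte 10:   0 ⊕ 204 = 204
byte 11:  98 ⊕ 190 = 220

cf 4f df 11 74 a6 1e 7d dd fc cc dc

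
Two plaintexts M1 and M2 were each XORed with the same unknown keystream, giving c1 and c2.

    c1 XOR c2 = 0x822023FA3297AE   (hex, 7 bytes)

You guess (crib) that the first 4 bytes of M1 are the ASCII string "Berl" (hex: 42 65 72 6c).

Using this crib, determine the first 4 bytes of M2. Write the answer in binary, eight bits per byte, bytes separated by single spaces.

Since c1 ⊕ c2 = M1 ⊕ M2, XORing with the guessed M1 bytes yields the corresponding M2 bytes: M2 = (c1 ⊕ c2) ⊕ M1.
82 xor 42 = c0
20 xor 65 = 45
23 xor 72 = 51
fa xor 6c = 96

11000000 01000101 01010001 10010110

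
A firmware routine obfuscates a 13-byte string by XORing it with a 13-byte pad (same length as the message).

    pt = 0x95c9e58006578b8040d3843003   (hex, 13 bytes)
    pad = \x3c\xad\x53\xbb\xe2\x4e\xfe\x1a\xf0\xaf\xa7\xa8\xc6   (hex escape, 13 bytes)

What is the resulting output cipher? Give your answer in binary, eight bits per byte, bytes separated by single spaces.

10101001 01100100 10110110 00111011 11100100 00011001 01110101 10011010 10110000 01111100 00100011 10011000 11000101

byte 0: 149 xor  60 = 169
byte 1: 201 xor 173 = 100
byte 2: 229 xor  83 = 182
byte 3: 128 xor 187 =  59
byte 4:   6 xor 226 = 228
byte 5:  87 xor  78 =  25
byte 6: 139 xor 254 = 117
byte 7: 128 xor  26 = 154
byte 8:  64 xor 240 = 176
byte 9: 211 xor 175 = 124
byte 10: 132 xor 167 =  35
byte 11:  48 xor 168 = 152
byte 12:   3 xor 198 = 197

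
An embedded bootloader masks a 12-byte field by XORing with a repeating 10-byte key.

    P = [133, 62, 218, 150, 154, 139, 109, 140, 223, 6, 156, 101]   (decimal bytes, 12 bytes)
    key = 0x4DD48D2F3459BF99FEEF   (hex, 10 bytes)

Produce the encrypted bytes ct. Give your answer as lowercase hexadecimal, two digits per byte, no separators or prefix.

The 10-byte key repeats, so the effective keystream is 4d d4 8d 2f 34 59 bf 99 fe ef 4d d4.
byte 0: 85 ^ 4d = c8
byte 1: 3e ^ d4 = ea
byte 2: da ^ 8d = 57
byte 3: 96 ^ 2f = b9
byte 4: 9a ^ 34 = ae
byte 5: 8b ^ 59 = d2
byte 6: 6d ^ bf = d2
byte 7: 8c ^ 99 = 15
byte 8: df ^ fe = 21
byte 9: 06 ^ ef = e9
byte 10: 9c ^ 4d = d1
byte 11: 65 ^ d4 = b1

c8ea57b9aed2d21521e9d1b1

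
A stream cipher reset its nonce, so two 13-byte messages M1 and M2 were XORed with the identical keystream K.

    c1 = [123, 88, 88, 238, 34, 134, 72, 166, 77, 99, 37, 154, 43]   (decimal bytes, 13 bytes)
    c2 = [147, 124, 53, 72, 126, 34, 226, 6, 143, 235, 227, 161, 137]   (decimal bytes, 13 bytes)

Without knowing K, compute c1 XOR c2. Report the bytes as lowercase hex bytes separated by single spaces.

c1 ⊕ c2 = (M1 ⊕ K) ⊕ (M2 ⊕ K) = M1 ⊕ M2 — the shared key cancels under XOR.
01111011 XOR 10010011 = 11101000
01011000 XOR 01111100 = 00100100
01011000 XOR 00110101 = 01101101
11101110 XOR 01001000 = 10100110
00100010 XOR 01111110 = 01011100
10000110 XOR 00100010 = 10100100
01001000 XOR 11100010 = 10101010
10100110 XOR 00000110 = 10100000
01001101 XOR 10001111 = 11000010
01100011 XOR 11101011 = 10001000
00100101 XOR 11100011 = 11000110
10011010 XOR 10100001 = 00111011
00101011 XOR 10001001 = 10100010

e8 24 6d a6 5c a4 aa a0 c2 88 c6 3b a2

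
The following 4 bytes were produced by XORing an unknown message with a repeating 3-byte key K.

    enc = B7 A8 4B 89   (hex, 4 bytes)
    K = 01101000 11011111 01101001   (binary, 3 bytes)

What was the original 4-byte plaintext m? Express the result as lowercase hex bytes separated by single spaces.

The 3-byte key repeats, so the effective keystream is 68 df 69 68.
byte 0: 183 XOR 104 = 223
byte 1: 168 XOR 223 = 119
byte 2:  75 XOR 105 =  34
byte 3: 137 XOR 104 = 225

df 77 22 e1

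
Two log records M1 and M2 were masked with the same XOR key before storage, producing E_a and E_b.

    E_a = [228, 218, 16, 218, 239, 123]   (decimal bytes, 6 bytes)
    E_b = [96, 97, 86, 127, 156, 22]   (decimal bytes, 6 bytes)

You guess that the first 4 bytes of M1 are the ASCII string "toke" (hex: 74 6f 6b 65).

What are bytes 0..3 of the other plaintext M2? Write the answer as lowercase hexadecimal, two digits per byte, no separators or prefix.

f0d42dc0

First, E_a ⊕ E_b = (M1 ⊕ K) ⊕ (M2 ⊕ K) = M1 ⊕ M2, so the key drops out. Then M2 = (M1 ⊕ M2) ⊕ M1 over the first 4 bytes.
byte 0: (e4 ^ 60) ^ 74 = 84 ^ 74 = f0
byte 1: (da ^ 61) ^ 6f = bb ^ 6f = d4
byte 2: (10 ^ 56) ^ 6b = 46 ^ 6b = 2d
byte 3: (da ^ 7f) ^ 65 = a5 ^ 65 = c0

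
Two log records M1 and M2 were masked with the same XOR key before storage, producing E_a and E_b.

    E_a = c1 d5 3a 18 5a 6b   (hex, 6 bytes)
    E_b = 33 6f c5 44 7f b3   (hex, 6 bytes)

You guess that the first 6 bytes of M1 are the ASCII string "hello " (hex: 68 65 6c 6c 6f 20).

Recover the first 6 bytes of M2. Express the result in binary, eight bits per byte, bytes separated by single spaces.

10011010 11011111 10010011 00110000 01001010 11111000

First, E_a ⊕ E_b = (M1 ⊕ K) ⊕ (M2 ⊕ K) = M1 ⊕ M2, so the key drops out. Then M2 = (M1 ⊕ M2) ⊕ M1 over the first 6 bytes.
byte 0: (c1 ^ 33) ^ 68 = f2 ^ 68 = 9a
byte 1: (d5 ^ 6f) ^ 65 = ba ^ 65 = df
byte 2: (3a ^ c5) ^ 6c = ff ^ 6c = 93
byte 3: (18 ^ 44) ^ 6c = 5c ^ 6c = 30
byte 4: (5a ^ 7f) ^ 6f = 25 ^ 6f = 4a
byte 5: (6b ^ b3) ^ 20 = d8 ^ 20 = f8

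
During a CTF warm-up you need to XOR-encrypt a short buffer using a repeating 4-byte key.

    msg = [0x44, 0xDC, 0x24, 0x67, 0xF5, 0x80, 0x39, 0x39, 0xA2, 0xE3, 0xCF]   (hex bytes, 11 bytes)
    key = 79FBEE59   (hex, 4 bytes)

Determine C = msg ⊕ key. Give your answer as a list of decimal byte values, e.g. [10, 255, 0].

The 4-byte key repeats, so the effective keystream is 79 fb ee 59 79 fb ee 59 79 fb ee.
byte 0: 44 XOR 79 = 3d
byte 1: dc XOR fb = 27
byte 2: 24 XOR ee = ca
byte 3: 67 XOR 59 = 3e
byte 4: f5 XOR 79 = 8c
byte 5: 80 XOR fb = 7b
byte 6: 39 XOR ee = d7
byte 7: 39 XOR 59 = 60
byte 8: a2 XOR 79 = db
byte 9: e3 XOR fb = 18
byte 10: cf XOR ee = 21

[61, 39, 202, 62, 140, 123, 215, 96, 219, 24, 33]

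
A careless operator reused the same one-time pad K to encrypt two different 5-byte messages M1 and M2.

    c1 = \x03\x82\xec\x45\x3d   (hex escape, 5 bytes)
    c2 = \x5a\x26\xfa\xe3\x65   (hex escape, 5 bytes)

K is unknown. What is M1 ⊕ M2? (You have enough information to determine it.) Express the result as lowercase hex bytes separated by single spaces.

c1 ⊕ c2 = (M1 ⊕ K) ⊕ (M2 ⊕ K) = M1 ⊕ M2 — the shared key cancels under XOR.
byte 0: 00000011 ⊕ 01011010 = 01011001
byte 1: 10000010 ⊕ 00100110 = 10100100
byte 2: 11101100 ⊕ 11111010 = 00010110
byte 3: 01000101 ⊕ 11100011 = 10100110
byte 4: 00111101 ⊕ 01100101 = 01011000

59 a4 16 a6 58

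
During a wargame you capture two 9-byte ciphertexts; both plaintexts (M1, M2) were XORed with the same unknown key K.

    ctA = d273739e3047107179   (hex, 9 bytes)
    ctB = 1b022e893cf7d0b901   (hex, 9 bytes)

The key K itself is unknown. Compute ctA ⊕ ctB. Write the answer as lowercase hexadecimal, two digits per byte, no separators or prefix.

c9715d170cb0c0c878

ctA ⊕ ctB = (M1 ⊕ K) ⊕ (M2 ⊕ K) = M1 ⊕ M2 — the shared key cancels under XOR.
d2 XOR 1b = c9
73 XOR 02 = 71
73 XOR 2e = 5d
9e XOR 89 = 17
30 XOR 3c = 0c
47 XOR f7 = b0
10 XOR d0 = c0
71 XOR b9 = c8
79 XOR 01 = 78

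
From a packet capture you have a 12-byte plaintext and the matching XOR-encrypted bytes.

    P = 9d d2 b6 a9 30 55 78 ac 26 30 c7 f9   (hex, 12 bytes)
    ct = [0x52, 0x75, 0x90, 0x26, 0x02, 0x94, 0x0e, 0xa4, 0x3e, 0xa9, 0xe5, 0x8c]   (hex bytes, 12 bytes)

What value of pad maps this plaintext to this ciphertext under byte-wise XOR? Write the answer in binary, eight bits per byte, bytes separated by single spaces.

Since ct = P ⊕ pad, XORing both sides with P gives pad = P ⊕ ct.
10011101 XOR 01010010 = 11001111
11010010 XOR 01110101 = 10100111
10110110 XOR 10010000 = 00100110
10101001 XOR 00100110 = 10001111
00110000 XOR 00000010 = 00110010
01010101 XOR 10010100 = 11000001
01111000 XOR 00001110 = 01110110
10101100 XOR 10100100 = 00001000
00100110 XOR 00111110 = 00011000
00110000 XOR 10101001 = 10011001
11000111 XOR 11100101 = 00100010
11111001 XOR 10001100 = 01110101

11001111 10100111 00100110 10001111 00110010 11000001 01110110 00001000 00011000 10011001 00100010 01110101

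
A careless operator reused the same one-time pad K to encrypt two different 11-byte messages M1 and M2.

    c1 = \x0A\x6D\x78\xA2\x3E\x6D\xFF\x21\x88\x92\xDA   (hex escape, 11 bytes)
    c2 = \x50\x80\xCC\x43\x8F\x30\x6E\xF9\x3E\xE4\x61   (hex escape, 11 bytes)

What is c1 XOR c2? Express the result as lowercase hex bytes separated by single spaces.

5a ed b4 e1 b1 5d 91 d8 b6 76 bb

c1 ⊕ c2 = (M1 ⊕ K) ⊕ (M2 ⊕ K) = M1 ⊕ M2 — the shared key cancels under XOR.
0a ⊕ 50 = 5a
6d ⊕ 80 = ed
78 ⊕ cc = b4
a2 ⊕ 43 = e1
3e ⊕ 8f = b1
6d ⊕ 30 = 5d
ff ⊕ 6e = 91
21 ⊕ f9 = d8
88 ⊕ 3e = b6
92 ⊕ e4 = 76
da ⊕ 61 = bb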